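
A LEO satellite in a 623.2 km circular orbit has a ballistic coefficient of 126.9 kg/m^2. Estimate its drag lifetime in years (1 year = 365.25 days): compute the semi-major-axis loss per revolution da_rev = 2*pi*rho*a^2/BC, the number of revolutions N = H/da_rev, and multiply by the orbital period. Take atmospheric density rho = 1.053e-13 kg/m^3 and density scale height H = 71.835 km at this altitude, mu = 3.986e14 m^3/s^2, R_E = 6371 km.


a = R_E + alt = 6994.2000 km = 6.9942e+06 m
da_rev = 2*pi*rho*a^2/BC = 2*pi*1.053e-13*(6.9942e+06)^2/126.9 = 0.255048463 m per revolution
N = H/da_rev = 71835.0000 m / 0.255048463 m = 281652.3537 revolutions
P = 2*pi*sqrt(a^3/mu) = 5821.2774 s
lifetime = N*P = 281652.3537 * 5821.2774 = 1.6395765e+09 s = 18976.5795 days
years = 18976.5795 / 365.25 = 51.9550 years

51.9550 years


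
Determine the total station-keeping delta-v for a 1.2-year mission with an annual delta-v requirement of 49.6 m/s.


dV = rate * years = 49.6 * 1.2
dV = 59.5200 m/s

59.5200 m/s


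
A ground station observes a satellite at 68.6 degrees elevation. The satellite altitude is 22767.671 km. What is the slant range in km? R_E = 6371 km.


h = 22767.671 km, el = 68.6 deg
d = -R_E*sin(el) + sqrt((R_E*sin(el))^2 + 2*R_E*h + h^2)
d = -6371.0000*sin(1.1973) + sqrt((6371.0000*0.9310558)^2 + 2*6371.0000*22767.671 + 22767.671^2)
d = 23114.0390 km

23114.0390 km


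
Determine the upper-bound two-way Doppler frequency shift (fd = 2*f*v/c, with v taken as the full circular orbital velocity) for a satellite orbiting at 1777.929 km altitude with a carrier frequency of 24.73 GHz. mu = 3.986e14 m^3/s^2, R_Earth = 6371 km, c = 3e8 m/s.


r = 8.148929e+06 m
v = sqrt(mu/r) = 6993.8833 m/s (worst-case radial velocity)
f = 24.73 GHz = 2.473e+10 Hz
fd = 2*f*v/c = 2*2.473e+10*6993.8833/3.0e+08
fd = 1.1530582e+06 Hz

1.1531e+06 Hz


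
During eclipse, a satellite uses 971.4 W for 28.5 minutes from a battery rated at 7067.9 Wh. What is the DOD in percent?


E_used = P * t / 60 = 971.4 * 28.5 / 60 = 461.4150 Wh
DOD = E_used / E_total * 100 = 461.4150 / 7067.9 * 100
DOD = 6.5283 %

6.5283 %


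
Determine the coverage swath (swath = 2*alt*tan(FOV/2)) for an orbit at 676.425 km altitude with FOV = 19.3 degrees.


FOV = 19.3 deg = 0.3368485 rad
swath = 2 * alt * tan(FOV/2) = 2 * 676.425 * tan(0.1684243)
swath = 2 * 676.425 * 0.1700351
swath = 230.0320 km

230.0320 km


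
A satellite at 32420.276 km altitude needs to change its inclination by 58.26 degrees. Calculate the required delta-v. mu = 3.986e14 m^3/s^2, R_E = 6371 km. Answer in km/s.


r = 38791.2760 km = 3.8791276e+07 m
V = sqrt(mu/r) = 3205.5431 m/s
di = 58.26 deg = 1.0168 rad
dV = 2*V*sin(di/2) = 2*3205.5431*sin(0.5084144)
dV = 3120.8707 m/s = 3.1209 km/s

3.1209 km/s


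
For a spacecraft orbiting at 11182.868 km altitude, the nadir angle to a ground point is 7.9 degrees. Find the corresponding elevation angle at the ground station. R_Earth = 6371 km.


r = R_E + alt = 17553.8680 km
Law of sines in the satellite / Earth-center / ground-point triangle:
  sin(nadir)/R_E = sin(90 + el)/r  =>  cos(el) = (r/R_E)*sin(nadir)
cos(el) = (17553.8680 / 6371.0000) * sin(7.9 deg) = 0.3786978
el = arccos(0.3786978) = 67.7470 deg
(Earth-central angle = 90 - nadir - el = 14.3530 deg)

67.7470 degrees


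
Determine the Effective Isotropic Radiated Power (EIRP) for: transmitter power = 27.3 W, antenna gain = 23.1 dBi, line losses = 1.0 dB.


Pt = 27.3 W = 14.3616 dBW
EIRP = Pt_dBW + Gt - losses = 14.3616 + 23.1 - 1.0 = 36.4616 dBW

36.4616 dBW


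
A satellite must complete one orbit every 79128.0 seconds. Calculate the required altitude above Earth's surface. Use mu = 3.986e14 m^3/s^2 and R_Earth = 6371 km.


T = 79128.0 s
r = (mu*T^2/(4*pi^2))^(1/3) = (3.986e14 * 79128.0^2 / (4*pi^2))^(1/3)
r = 3.9836329e+07 m = 39836.3291 km
alt = r - R_E = 39836.3291 - 6371 = 33465.3291 km

33465.3291 km


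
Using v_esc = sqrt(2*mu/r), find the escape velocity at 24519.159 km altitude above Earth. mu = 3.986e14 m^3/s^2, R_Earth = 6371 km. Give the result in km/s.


r = 6371.0 + 24519.159 = 30890.1590 km = 3.0890159e+07 m
v_esc = sqrt(2*mu/r) = sqrt(2*3.986e14 / 3.0890159e+07)
v_esc = 5080.1153 m/s = 5.0801 km/s

5.0801 km/s


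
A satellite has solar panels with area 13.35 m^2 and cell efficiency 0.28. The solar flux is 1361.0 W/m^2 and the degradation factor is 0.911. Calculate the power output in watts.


P = area * eta * S * degradation
P = 13.35 * 0.28 * 1361.0 * 0.911
P = 4634.6378 W

4634.6378 W


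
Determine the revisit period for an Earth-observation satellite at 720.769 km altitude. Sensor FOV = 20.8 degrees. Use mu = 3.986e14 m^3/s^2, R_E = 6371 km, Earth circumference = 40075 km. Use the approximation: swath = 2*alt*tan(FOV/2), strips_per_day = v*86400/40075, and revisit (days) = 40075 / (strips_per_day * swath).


swath = 2*720.769*tan(0.1815142) = 264.5717 km
v = sqrt(mu/r) = 7497.0664 m/s = 7.4971 km/s
strips/day = v*86400/40075 = 7.4971*86400/40075 = 16.1634
coverage/day = strips * swath = 16.1634 * 264.5717 = 4276.3674 km
revisit = 40075 / 4276.3674 = 9.3713 days

9.3713 days


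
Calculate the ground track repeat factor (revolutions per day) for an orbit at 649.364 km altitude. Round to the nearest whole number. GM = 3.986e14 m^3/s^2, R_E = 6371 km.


r = 7.020364e+06 m
T = 2*pi*sqrt(r^3/mu) = 5853.9724 s = 97.5662 min
revs/day = 1440 / 97.5662 = 14.7592
Rounded: 15 revolutions per day

15 revolutions per day


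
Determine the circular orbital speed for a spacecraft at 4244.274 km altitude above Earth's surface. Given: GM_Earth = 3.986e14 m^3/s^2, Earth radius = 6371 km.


r = R_E + alt = 6371.0 + 4244.274 = 10615.2740 km = 1.0615274e+07 m
v = sqrt(mu/r) = sqrt(3.986e14 / 1.0615274e+07) = 6127.7783 m/s = 6.1278 km/s

6.1278 km/s


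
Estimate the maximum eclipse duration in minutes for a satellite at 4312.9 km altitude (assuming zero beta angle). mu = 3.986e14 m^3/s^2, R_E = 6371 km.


r = 10683.9000 km
T = 183.1701 min
Eclipse fraction = arcsin(R_E/r)/pi = arcsin(6371.0000/10683.9000)/pi
= arcsin(0.5963178)/pi = 0.2033702
Eclipse duration = 0.2033702 * 183.1701 = 37.2513 min

37.2513 minutes


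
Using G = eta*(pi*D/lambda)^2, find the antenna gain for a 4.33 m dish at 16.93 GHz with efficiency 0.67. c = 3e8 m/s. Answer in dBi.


lambda = c/f = 3e8 / 1.693e+10 = 0.01772002 m
G = eta*(pi*D/lambda)^2 = 0.67*(pi*4.33/0.01772002)^2
G = 394840.5494 (linear)
G = 10*log10(394840.5494) = 55.9642 dBi

55.9642 dBi


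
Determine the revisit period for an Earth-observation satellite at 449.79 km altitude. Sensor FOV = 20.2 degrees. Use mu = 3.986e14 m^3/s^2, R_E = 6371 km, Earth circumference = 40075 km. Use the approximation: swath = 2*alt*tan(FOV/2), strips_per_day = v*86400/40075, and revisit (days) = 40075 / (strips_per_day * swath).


swath = 2*449.79*tan(0.1762783) = 160.2396 km
v = sqrt(mu/r) = 7644.5391 m/s = 7.6445 km/s
strips/day = v*86400/40075 = 7.6445*86400/40075 = 16.4813
coverage/day = strips * swath = 16.4813 * 160.2396 = 2640.9573 km
revisit = 40075 / 2640.9573 = 15.1744 days

15.1744 days


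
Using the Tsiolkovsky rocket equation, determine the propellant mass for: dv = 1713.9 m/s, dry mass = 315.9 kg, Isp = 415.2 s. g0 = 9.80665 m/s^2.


ve = Isp * g0 = 415.2 * 9.80665 = 4071.721080 m/s
mass ratio = exp(dv/ve) = exp(1713.9/4071.721080) = 1.52337406
m_prop = m_dry * (mr - 1) = 315.9 * (1.52337406 - 1)
m_prop = 165.3339 kg

165.3339 kg


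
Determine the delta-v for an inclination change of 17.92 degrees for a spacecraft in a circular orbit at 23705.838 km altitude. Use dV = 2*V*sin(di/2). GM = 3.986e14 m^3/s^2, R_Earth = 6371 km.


r = 30076.8380 km = 3.0076838e+07 m
V = sqrt(mu/r) = 3640.4289 m/s
di = 17.92 deg = 0.312763 rad
dV = 2*V*sin(di/2) = 2*3640.4289*sin(0.1563815)
dV = 1133.9564 m/s = 1.1340 km/s

1.1340 km/s


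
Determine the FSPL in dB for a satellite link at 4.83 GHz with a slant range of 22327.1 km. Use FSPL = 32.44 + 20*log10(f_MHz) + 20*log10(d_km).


f = 4.83 GHz = 4830.0000 MHz
d = 22327.1 km
FSPL = 32.44 + 20*log10(4830.0000) + 20*log10(22327.1)
FSPL = 32.44 + 73.6789 + 86.9766
FSPL = 193.0956 dB

193.0956 dB


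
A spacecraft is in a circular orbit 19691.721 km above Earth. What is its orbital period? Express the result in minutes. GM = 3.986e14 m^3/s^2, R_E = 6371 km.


r = 26062.7210 km = 2.6062721e+07 m
T = 2*pi*sqrt(r^3/mu) = 2*pi*sqrt(1.7703505e+22 / 3.986e14)
T = 41873.6534 s = 697.8942 min

697.8942 minutes


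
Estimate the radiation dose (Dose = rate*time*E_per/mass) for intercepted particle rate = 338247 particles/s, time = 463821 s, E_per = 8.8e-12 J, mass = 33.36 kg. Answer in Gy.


Total energy deposited = rate * time * E_per
  = 338247 * 463821 * 8.8e-12 = 1.3806 J
Dose = E_total / mass = 1.3806 / 33.36
Dose = 0.04138481 Gy

0.0414 Gy


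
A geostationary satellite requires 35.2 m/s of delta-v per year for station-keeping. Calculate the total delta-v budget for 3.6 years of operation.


dV = rate * years = 35.2 * 3.6
dV = 126.7200 m/s

126.7200 m/s


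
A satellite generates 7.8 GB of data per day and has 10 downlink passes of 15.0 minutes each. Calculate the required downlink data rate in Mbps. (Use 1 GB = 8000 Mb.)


total contact time = 10 * 15.0 * 60 = 9000.0000 s
data = 7.8 GB = 62400.0000 Mb
rate = 62400.0000 / 9000.0000 = 6.9333 Mbps

6.9333 Mbps


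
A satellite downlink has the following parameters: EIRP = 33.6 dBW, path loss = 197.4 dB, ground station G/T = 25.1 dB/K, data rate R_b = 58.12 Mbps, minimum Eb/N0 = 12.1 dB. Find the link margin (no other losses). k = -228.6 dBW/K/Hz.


C/N0 = EIRP - FSPL + G/T - k = 33.6 - 197.4 + 25.1 - (-228.6)
C/N0 = 89.9000 dB-Hz
R_b = 58.12 Mbps = 5.812e+07 bps -> 10*log10(R_b) = 77.6433 dB-Hz
Eb/N0 = C/N0 - 10*log10(R_b) = 89.9000 - 77.6433 = 12.2567 dB
Margin = Eb/N0 - Eb/N0_req = 12.2567 - 12.1 = 0.1567439 dB (link closes)

0.1567 dB


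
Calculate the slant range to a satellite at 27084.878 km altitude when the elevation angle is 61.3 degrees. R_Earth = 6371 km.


h = 27084.878 km, el = 61.3 deg
d = -R_E*sin(el) + sqrt((R_E*sin(el))^2 + 2*R_E*h + h^2)
d = -6371.0000*sin(1.0699) + sqrt((6371.0000*0.8771462)^2 + 2*6371.0000*27084.878 + 27084.878^2)
d = 27727.3919 km

27727.3919 km


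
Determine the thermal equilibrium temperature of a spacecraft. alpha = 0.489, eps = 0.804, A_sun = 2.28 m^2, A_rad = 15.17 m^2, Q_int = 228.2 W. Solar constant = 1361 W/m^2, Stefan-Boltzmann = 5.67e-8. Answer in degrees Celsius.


Numerator = alpha*S*A_sun + Q_int = 0.489*1361*2.28 + 228.2 = 1745.6061 W
Denominator = eps*sigma*A_rad = 0.804*5.67e-8*15.17 = 6.9155176e-07 W/K^4
T^4 = 2.5241872e+09 K^4
T = 224.1457 K = -49.0043 C

-49.0043 degrees Celsius


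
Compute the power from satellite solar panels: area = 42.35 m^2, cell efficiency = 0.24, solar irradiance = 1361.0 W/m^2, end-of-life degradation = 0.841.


P = area * eta * S * degradation
P = 42.35 * 0.24 * 1361.0 * 0.841
P = 11633.7246 W

11633.7246 W


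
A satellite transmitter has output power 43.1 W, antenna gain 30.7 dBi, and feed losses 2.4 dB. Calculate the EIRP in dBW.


Pt = 43.1 W = 16.3448 dBW
EIRP = Pt_dBW + Gt - losses = 16.3448 + 30.7 - 2.4 = 44.6448 dBW

44.6448 dBW


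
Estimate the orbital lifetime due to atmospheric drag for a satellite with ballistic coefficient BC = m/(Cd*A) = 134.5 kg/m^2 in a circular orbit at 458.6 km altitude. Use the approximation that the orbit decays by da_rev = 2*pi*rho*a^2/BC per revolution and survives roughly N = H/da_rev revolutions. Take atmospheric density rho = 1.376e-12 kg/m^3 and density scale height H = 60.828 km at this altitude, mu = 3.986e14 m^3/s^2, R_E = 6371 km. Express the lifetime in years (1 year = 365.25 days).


a = R_E + alt = 6829.6000 km = 6.8296e+06 m
da_rev = 2*pi*rho*a^2/BC = 2*pi*1.376e-12*(6.8296e+06)^2/134.5 = 2.998241 m per revolution
N = H/da_rev = 60828.0000 m / 2.998241 m = 20287.8947 revolutions
P = 2*pi*sqrt(a^3/mu) = 5616.9961 s
lifetime = N*P = 20287.8947 * 5616.9961 = 1.1395703e+08 s = 1318.9471 days
years = 1318.9471 / 365.25 = 3.6111 years

3.6111 years


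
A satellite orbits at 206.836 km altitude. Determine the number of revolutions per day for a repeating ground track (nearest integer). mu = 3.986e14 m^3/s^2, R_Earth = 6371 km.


r = 6.577836e+06 m
T = 2*pi*sqrt(r^3/mu) = 5309.2819 s = 88.4880 min
revs/day = 1440 / 88.4880 = 16.2734
Rounded: 16 revolutions per day

16 revolutions per day


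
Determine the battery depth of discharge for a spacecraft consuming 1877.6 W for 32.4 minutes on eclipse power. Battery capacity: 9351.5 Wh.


E_used = P * t / 60 = 1877.6 * 32.4 / 60 = 1013.9040 Wh
DOD = E_used / E_total * 100 = 1013.9040 / 9351.5 * 100
DOD = 10.8422 %

10.8422 %


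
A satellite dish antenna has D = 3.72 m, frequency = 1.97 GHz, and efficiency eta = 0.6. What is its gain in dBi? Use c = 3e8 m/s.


lambda = c/f = 3e8 / 1.97e+09 = 0.1522843 m
G = eta*(pi*D/lambda)^2 = 0.6*(pi*3.72/0.1522843)^2
G = 3533.6767 (linear)
G = 10*log10(3533.6767) = 35.4823 dBi

35.4823 dBi


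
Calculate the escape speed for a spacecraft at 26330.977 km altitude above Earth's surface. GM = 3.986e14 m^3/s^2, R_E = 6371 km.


r = 6371.0 + 26330.977 = 32701.9770 km = 3.2701977e+07 m
v_esc = sqrt(2*mu/r) = sqrt(2*3.986e14 / 3.2701977e+07)
v_esc = 4937.3810 m/s = 4.9374 km/s

4.9374 km/s


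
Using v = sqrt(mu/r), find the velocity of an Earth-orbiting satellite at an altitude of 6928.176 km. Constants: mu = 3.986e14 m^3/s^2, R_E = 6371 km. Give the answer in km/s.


r = R_E + alt = 6371.0 + 6928.176 = 13299.1760 km = 1.3299176e+07 m
v = sqrt(mu/r) = sqrt(3.986e14 / 1.3299176e+07) = 5474.6490 m/s = 5.4746 km/s

5.4746 km/s


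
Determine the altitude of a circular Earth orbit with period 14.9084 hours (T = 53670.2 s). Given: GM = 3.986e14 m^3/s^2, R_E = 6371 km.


T = 53670.2 s
r = (mu*T^2/(4*pi^2))^(1/3) = (3.986e14 * 53670.2^2 / (4*pi^2))^(1/3)
r = 3.0752564e+07 m = 30752.5638 km
alt = r - R_E = 30752.5638 - 6371 = 24381.5638 km

24381.5638 km


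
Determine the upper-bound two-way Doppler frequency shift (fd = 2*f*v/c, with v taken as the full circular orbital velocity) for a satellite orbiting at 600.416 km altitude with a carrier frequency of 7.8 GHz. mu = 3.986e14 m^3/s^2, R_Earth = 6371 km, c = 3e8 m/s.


r = 6.971416e+06 m
v = sqrt(mu/r) = 7561.5033 m/s (worst-case radial velocity)
f = 7.8 GHz = 7.8e+09 Hz
fd = 2*f*v/c = 2*7.8e+09*7561.5033/3.0e+08
fd = 393198.1732 Hz

393198.1732 Hz


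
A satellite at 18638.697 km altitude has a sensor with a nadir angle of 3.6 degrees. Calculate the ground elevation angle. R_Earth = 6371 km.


r = R_E + alt = 25009.6970 km
Law of sines in the satellite / Earth-center / ground-point triangle:
  sin(nadir)/R_E = sin(90 + el)/r  =>  cos(el) = (r/R_E)*sin(nadir)
cos(el) = (25009.6970 / 6371.0000) * sin(3.6 deg) = 0.2464875
el = arccos(0.2464875) = 75.7302 deg
(Earth-central angle = 90 - nadir - el = 10.6698 deg)

75.7302 degrees


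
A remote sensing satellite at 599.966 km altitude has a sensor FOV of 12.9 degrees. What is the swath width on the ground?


FOV = 12.9 deg = 0.2251475 rad
swath = 2 * alt * tan(FOV/2) = 2 * 599.966 * tan(0.1125737)
swath = 2 * 599.966 * 0.1130517
swath = 135.6544 km

135.6544 km


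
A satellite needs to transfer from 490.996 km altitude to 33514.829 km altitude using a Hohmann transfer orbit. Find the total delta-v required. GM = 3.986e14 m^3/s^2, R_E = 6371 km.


r1 = 6861.9960 km = 6.861996e+06 m
r2 = 39885.8290 km = 3.9885829e+07 m
dv1 = sqrt(mu/r1)*(sqrt(2*r2/(r1+r2)) - 1) = 2334.4969 m/s
dv2 = sqrt(mu/r2)*(1 - sqrt(2*r1/(r1+r2))) = 1448.4055 m/s
total dv = |dv1| + |dv2| = 2334.4969 + 1448.4055 = 3782.9024 m/s = 3.7829 km/s

3.7829 km/s


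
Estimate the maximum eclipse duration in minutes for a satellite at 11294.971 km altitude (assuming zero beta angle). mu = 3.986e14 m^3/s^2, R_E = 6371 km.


r = 17665.9710 km
T = 389.4630 min
Eclipse fraction = arcsin(R_E/r)/pi = arcsin(6371.0000/17665.9710)/pi
= arcsin(0.3606368)/pi = 0.1174406
Eclipse duration = 0.1174406 * 389.4630 = 45.7388 min

45.7388 minutes


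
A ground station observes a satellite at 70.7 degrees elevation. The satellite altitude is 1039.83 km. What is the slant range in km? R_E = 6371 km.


h = 1039.83 km, el = 70.7 deg
d = -R_E*sin(el) + sqrt((R_E*sin(el))^2 + 2*R_E*h + h^2)
d = -6371.0000*sin(1.2339) + sqrt((6371.0000*0.943801)^2 + 2*6371.0000*1039.83 + 1039.83^2)
d = 1092.4223 km

1092.4223 km


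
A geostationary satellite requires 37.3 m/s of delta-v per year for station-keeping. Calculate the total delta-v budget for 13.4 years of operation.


dV = rate * years = 37.3 * 13.4
dV = 499.8200 m/s

499.8200 m/s


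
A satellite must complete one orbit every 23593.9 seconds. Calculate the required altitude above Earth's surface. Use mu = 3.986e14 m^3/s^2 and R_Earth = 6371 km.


T = 23593.9 s
r = (mu*T^2/(4*pi^2))^(1/3) = (3.986e14 * 23593.9^2 / (4*pi^2))^(1/3)
r = 1.7779751e+07 m = 17779.7510 km
alt = r - R_E = 17779.7510 - 6371 = 11408.7510 km

11408.7510 km


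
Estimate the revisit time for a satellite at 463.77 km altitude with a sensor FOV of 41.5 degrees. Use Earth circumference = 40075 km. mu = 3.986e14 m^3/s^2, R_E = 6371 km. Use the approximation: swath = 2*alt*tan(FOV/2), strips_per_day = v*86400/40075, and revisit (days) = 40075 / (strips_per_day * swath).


swath = 2*463.77*tan(0.3621558) = 351.4135 km
v = sqrt(mu/r) = 7636.7170 m/s = 7.6367 km/s
strips/day = v*86400/40075 = 7.6367*86400/40075 = 16.4644
coverage/day = strips * swath = 16.4644 * 351.4135 = 5785.8252 km
revisit = 40075 / 5785.8252 = 6.9264 days

6.9264 days


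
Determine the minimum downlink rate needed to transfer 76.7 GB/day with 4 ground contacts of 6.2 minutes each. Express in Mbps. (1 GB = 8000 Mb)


total contact time = 4 * 6.2 * 60 = 1488.0000 s
data = 76.7 GB = 613600.0000 Mb
rate = 613600.0000 / 1488.0000 = 412.3656 Mbps

412.3656 Mbps


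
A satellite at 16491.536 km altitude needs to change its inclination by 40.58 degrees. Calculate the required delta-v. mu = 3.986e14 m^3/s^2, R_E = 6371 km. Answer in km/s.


r = 22862.5360 km = 2.2862536e+07 m
V = sqrt(mu/r) = 4175.4804 m/s
di = 40.58 deg = 0.7082546 rad
dV = 2*V*sin(di/2) = 2*4175.4804*sin(0.3541273)
dV = 2895.8790 m/s = 2.8959 km/s

2.8959 km/s


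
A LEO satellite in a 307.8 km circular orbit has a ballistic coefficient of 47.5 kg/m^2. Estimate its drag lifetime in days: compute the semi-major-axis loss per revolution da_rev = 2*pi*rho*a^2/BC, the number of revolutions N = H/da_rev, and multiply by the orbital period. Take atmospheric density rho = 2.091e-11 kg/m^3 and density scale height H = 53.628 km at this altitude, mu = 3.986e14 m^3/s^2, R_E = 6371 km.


a = R_E + alt = 6678.8000 km = 6.6788e+06 m
da_rev = 2*pi*rho*a^2/BC = 2*pi*2.091e-11*(6.6788e+06)^2/47.5 = 123.377842 m per revolution
N = H/da_rev = 53628.0000 m / 123.377842 m = 434.6648 revolutions
P = 2*pi*sqrt(a^3/mu) = 5431.9890 s
lifetime = N*P = 434.6648 * 5431.9890 = 2.3610942e+06 s = 27.3275 days

27.3275 days


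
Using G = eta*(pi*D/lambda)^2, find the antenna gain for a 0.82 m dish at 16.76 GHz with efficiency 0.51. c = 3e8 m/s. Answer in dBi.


lambda = c/f = 3e8 / 1.676e+10 = 0.01789976 m
G = eta*(pi*D/lambda)^2 = 0.51*(pi*0.82/0.01789976)^2
G = 10563.3859 (linear)
G = 10*log10(10563.3859) = 40.2380 dBi

40.2380 dBi


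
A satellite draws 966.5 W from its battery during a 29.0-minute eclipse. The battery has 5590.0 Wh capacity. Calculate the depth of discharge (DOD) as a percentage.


E_used = P * t / 60 = 966.5 * 29.0 / 60 = 467.1417 Wh
DOD = E_used / E_total * 100 = 467.1417 / 5590.0 * 100
DOD = 8.3567 %

8.3567 %


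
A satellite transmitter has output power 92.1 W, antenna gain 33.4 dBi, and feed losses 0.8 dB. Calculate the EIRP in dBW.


Pt = 92.1 W = 19.6426 dBW
EIRP = Pt_dBW + Gt - losses = 19.6426 + 33.4 - 0.8 = 52.2426 dBW

52.2426 dBW


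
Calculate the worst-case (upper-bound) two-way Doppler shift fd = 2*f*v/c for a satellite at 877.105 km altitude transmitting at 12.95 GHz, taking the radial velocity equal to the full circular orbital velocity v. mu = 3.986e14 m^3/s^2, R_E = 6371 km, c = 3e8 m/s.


r = 7.248105e+06 m
v = sqrt(mu/r) = 7415.7727 m/s (worst-case radial velocity)
f = 12.95 GHz = 1.295e+10 Hz
fd = 2*f*v/c = 2*1.295e+10*7415.7727/3.0e+08
fd = 640228.3754 Hz

640228.3754 Hz


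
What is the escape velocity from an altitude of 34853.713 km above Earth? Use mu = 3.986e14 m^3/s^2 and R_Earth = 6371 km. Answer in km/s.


r = 6371.0 + 34853.713 = 41224.7130 km = 4.1224713e+07 m
v_esc = sqrt(2*mu/r) = sqrt(2*3.986e14 / 4.1224713e+07)
v_esc = 4397.4896 m/s = 4.3975 km/s

4.3975 km/s


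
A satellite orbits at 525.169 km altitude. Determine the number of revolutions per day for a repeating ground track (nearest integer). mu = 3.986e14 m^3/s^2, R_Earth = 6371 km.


r = 6.896169e+06 m
T = 2*pi*sqrt(r^3/mu) = 5699.3203 s = 94.9887 min
revs/day = 1440 / 94.9887 = 15.1597
Rounded: 15 revolutions per day

15 revolutions per day


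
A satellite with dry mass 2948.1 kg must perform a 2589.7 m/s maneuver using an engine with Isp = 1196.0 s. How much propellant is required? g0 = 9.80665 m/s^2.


ve = Isp * g0 = 1196.0 * 9.80665 = 11728.753400 m/s
mass ratio = exp(dv/ve) = exp(2589.7/11728.753400) = 1.24707306
m_prop = m_dry * (mr - 1) = 2948.1 * (1.24707306 - 1)
m_prop = 728.3961 kg

728.3961 kg


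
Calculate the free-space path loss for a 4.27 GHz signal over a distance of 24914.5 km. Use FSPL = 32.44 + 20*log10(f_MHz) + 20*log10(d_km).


f = 4.27 GHz = 4270.0000 MHz
d = 24914.5 km
FSPL = 32.44 + 20*log10(4270.0000) + 20*log10(24914.5)
FSPL = 32.44 + 72.6086 + 87.9290
FSPL = 192.9776 dB

192.9776 dB


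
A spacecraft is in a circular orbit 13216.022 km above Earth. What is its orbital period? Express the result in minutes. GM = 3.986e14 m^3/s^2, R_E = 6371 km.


r = 19587.0220 km = 1.9587022e+07 m
T = 2*pi*sqrt(r^3/mu) = 2*pi*sqrt(7.514589e+21 / 3.986e14)
T = 27281.2231 s = 454.6871 min

454.6871 minutes


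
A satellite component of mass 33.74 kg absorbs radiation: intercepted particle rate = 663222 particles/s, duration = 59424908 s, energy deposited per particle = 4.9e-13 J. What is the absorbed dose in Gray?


Total energy deposited = rate * time * E_per
  = 663222 * 59424908 * 4.9e-13 = 19.3118 J
Dose = E_total / mass = 19.3118 / 33.74
Dose = 0.5723721 Gy

0.5724 Gy


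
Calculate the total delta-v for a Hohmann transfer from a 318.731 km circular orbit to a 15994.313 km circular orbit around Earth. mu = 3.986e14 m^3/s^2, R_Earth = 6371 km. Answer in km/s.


r1 = 6689.7310 km = 6.689731e+06 m
r2 = 22365.3130 km = 2.2365313e+07 m
dv1 = sqrt(mu/r1)*(sqrt(2*r2/(r1+r2)) - 1) = 1858.5273 m/s
dv2 = sqrt(mu/r2)*(1 - sqrt(2*r1/(r1+r2))) = 1356.8699 m/s
total dv = |dv1| + |dv2| = 1858.5273 + 1356.8699 = 3215.3972 m/s = 3.2154 km/s

3.2154 km/s


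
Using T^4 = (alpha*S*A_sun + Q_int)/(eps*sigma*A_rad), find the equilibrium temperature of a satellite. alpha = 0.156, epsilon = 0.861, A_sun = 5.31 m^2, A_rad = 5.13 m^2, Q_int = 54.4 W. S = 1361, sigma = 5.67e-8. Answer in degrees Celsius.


Numerator = alpha*S*A_sun + Q_int = 0.156*1361*5.31 + 54.4 = 1181.7980 W
Denominator = eps*sigma*A_rad = 0.861*5.67e-8*5.13 = 2.5043993e-07 W/K^4
T^4 = 4.7188879e+09 K^4
T = 262.0957 K = -11.0543 C

-11.0543 degrees Celsius


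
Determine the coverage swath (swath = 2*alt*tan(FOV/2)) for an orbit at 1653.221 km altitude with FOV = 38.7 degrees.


FOV = 38.7 deg = 0.6754424 rad
swath = 2 * alt * tan(FOV/2) = 2 * 1653.221 * tan(0.3377212)
swath = 2 * 1653.221 * 0.351175
swath = 1161.1398 km

1161.1398 km


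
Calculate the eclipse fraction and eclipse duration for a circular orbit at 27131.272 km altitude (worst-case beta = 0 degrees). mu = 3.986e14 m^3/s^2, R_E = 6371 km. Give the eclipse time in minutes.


r = 33502.2720 km
T = 1017.1180 min
Eclipse fraction = arcsin(R_E/r)/pi = arcsin(6371.0000/33502.2720)/pi
= arcsin(0.1901662)/pi = 0.06090269
Eclipse duration = 0.06090269 * 1017.1180 = 61.9452 min

61.9452 minutes


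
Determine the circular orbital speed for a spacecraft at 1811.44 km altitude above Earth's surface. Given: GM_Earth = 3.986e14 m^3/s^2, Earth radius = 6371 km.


r = R_E + alt = 6371.0 + 1811.44 = 8182.4400 km = 8.18244e+06 m
v = sqrt(mu/r) = sqrt(3.986e14 / 8.18244e+06) = 6979.5469 m/s = 6.9795 km/s

6.9795 km/s


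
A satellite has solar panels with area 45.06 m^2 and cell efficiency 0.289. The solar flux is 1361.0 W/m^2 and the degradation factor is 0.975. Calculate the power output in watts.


P = area * eta * S * degradation
P = 45.06 * 0.289 * 1361.0 * 0.975
P = 17280.3196 W

17280.3196 W


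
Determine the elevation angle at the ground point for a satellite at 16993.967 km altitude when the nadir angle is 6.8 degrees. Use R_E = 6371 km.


r = R_E + alt = 23364.9670 km
Law of sines in the satellite / Earth-center / ground-point triangle:
  sin(nadir)/R_E = sin(90 + el)/r  =>  cos(el) = (r/R_E)*sin(nadir)
cos(el) = (23364.9670 / 6371.0000) * sin(6.8 deg) = 0.434234
el = arccos(0.434234) = 64.2634 deg
(Earth-central angle = 90 - nadir - el = 18.9366 deg)

64.2634 degrees


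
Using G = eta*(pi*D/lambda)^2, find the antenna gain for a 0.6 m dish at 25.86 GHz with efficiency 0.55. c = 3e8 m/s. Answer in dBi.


lambda = c/f = 3e8 / 2.586e+10 = 0.01160093 m
G = eta*(pi*D/lambda)^2 = 0.55*(pi*0.6/0.01160093)^2
G = 14520.4297 (linear)
G = 10*log10(14520.4297) = 41.6198 dBi

41.6198 dBi


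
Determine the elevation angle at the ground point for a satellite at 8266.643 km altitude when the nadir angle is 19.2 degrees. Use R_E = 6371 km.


r = R_E + alt = 14637.6430 km
Law of sines in the satellite / Earth-center / ground-point triangle:
  sin(nadir)/R_E = sin(90 + el)/r  =>  cos(el) = (r/R_E)*sin(nadir)
cos(el) = (14637.6430 / 6371.0000) * sin(19.2 deg) = 0.7555851
el = arccos(0.7555851) = 40.9235 deg
(Earth-central angle = 90 - nadir - el = 29.8765 deg)

40.9235 degrees


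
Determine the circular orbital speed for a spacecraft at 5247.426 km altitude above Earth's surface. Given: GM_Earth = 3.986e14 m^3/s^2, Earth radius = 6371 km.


r = R_E + alt = 6371.0 + 5247.426 = 11618.4260 km = 1.1618426e+07 m
v = sqrt(mu/r) = sqrt(3.986e14 / 1.1618426e+07) = 5857.2667 m/s = 5.8573 km/s

5.8573 km/s


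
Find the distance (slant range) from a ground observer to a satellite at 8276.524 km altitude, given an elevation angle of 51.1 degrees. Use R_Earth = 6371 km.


h = 8276.524 km, el = 51.1 deg
d = -R_E*sin(el) + sqrt((R_E*sin(el))^2 + 2*R_E*h + h^2)
d = -6371.0000*sin(0.8918632) + sqrt((6371.0000*0.7782431)^2 + 2*6371.0000*8276.524 + 8276.524^2)
d = 9132.3749 km

9132.3749 km


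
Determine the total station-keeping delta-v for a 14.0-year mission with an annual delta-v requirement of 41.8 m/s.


dV = rate * years = 41.8 * 14.0
dV = 585.2000 m/s

585.2000 m/s


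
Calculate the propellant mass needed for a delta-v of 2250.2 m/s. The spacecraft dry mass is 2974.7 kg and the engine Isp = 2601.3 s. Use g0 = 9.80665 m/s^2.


ve = Isp * g0 = 2601.3 * 9.80665 = 25510.038645 m/s
mass ratio = exp(dv/ve) = exp(2250.2/25510.038645) = 1.09221573
m_prop = m_dry * (mr - 1) = 2974.7 * (1.09221573 - 1)
m_prop = 274.3141 kg

274.3141 kg


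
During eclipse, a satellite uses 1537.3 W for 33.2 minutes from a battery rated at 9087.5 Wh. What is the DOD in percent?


E_used = P * t / 60 = 1537.3 * 33.2 / 60 = 850.6393 Wh
DOD = E_used / E_total * 100 = 850.6393 / 9087.5 * 100
DOD = 9.3605 %

9.3605 %


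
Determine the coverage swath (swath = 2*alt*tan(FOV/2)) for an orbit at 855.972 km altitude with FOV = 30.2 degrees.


FOV = 30.2 deg = 0.5270894 rad
swath = 2 * alt * tan(FOV/2) = 2 * 855.972 * tan(0.2635447)
swath = 2 * 855.972 * 0.2698207
swath = 461.9179 km

461.9179 km


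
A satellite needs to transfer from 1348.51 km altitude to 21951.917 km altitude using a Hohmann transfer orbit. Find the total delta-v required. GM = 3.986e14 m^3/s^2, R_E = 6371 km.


r1 = 7719.5100 km = 7.71951e+06 m
r2 = 28322.9170 km = 2.8322917e+07 m
dv1 = sqrt(mu/r1)*(sqrt(2*r2/(r1+r2)) - 1) = 1822.6864 m/s
dv2 = sqrt(mu/r2)*(1 - sqrt(2*r1/(r1+r2))) = 1296.1659 m/s
total dv = |dv1| + |dv2| = 1822.6864 + 1296.1659 = 3118.8523 m/s = 3.1189 km/s

3.1189 km/s


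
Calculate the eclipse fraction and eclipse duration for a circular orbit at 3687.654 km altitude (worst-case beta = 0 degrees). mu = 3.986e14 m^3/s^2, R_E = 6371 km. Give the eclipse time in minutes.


r = 10058.6540 km
T = 167.3284 min
Eclipse fraction = arcsin(R_E/r)/pi = arcsin(6371.0000/10058.6540)/pi
= arcsin(0.6333849)/pi = 0.218335
Eclipse duration = 0.218335 * 167.3284 = 36.5337 min

36.5337 minutes


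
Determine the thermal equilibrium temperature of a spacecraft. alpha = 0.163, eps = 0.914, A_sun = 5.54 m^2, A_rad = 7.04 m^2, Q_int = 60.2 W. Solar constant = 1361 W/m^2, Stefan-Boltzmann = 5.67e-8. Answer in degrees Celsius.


Numerator = alpha*S*A_sun + Q_int = 0.163*1361*5.54 + 60.2 = 1289.2102 W
Denominator = eps*sigma*A_rad = 0.914*5.67e-8*7.04 = 3.6483955e-07 W/K^4
T^4 = 3.5336361e+09 K^4
T = 243.8122 K = -29.3378 C

-29.3378 degrees Celsius


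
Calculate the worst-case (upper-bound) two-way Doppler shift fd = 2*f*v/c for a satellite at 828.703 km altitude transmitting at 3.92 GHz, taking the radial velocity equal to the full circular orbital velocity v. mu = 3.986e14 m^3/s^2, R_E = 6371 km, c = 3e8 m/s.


r = 7.199703e+06 m
v = sqrt(mu/r) = 7440.6582 m/s (worst-case radial velocity)
f = 3.92 GHz = 3.92e+09 Hz
fd = 2*f*v/c = 2*3.92e+09*7440.6582/3.0e+08
fd = 194449.2017 Hz

194449.2017 Hz


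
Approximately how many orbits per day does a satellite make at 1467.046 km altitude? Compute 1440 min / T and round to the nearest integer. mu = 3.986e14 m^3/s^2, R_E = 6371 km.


r = 7.838046e+06 m
T = 2*pi*sqrt(r^3/mu) = 6905.9421 s = 115.0990 min
revs/day = 1440 / 115.0990 = 12.5110
Rounded: 13 revolutions per day

13 revolutions per day


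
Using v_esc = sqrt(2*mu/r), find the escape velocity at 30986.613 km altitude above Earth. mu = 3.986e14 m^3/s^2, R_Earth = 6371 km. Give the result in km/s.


r = 6371.0 + 30986.613 = 37357.6130 km = 3.7357613e+07 m
v_esc = sqrt(2*mu/r) = sqrt(2*3.986e14 / 3.7357613e+07)
v_esc = 4619.4906 m/s = 4.6195 km/s

4.6195 km/s


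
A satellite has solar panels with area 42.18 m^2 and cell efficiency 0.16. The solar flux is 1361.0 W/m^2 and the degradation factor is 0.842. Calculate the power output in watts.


P = area * eta * S * degradation
P = 42.18 * 0.16 * 1361.0 * 0.842
P = 7733.8683 W

7733.8683 W


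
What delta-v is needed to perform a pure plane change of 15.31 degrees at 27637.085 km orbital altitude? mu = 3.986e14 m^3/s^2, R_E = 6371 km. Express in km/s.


r = 34008.0850 km = 3.4008085e+07 m
V = sqrt(mu/r) = 3423.5570 m/s
di = 15.31 deg = 0.2672099 rad
dV = 2*V*sin(di/2) = 2*3423.5570*sin(0.133605)
dV = 912.0892 m/s = 0.9120892 km/s

0.9121 km/s


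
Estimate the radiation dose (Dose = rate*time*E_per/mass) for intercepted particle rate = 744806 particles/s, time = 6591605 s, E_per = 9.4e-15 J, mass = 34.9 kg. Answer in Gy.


Total energy deposited = rate * time * E_per
  = 744806 * 6591605 * 9.4e-15 = 0.04614899 J
Dose = E_total / mass = 0.04614899 / 34.9
Dose = 0.001322321 Gy

0.0013 Gy


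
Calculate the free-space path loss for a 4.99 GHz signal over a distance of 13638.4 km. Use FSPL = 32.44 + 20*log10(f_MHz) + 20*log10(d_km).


f = 4.99 GHz = 4990.0000 MHz
d = 13638.4 km
FSPL = 32.44 + 20*log10(4990.0000) + 20*log10(13638.4)
FSPL = 32.44 + 73.9620 + 82.6953
FSPL = 189.0973 dB

189.0973 dB


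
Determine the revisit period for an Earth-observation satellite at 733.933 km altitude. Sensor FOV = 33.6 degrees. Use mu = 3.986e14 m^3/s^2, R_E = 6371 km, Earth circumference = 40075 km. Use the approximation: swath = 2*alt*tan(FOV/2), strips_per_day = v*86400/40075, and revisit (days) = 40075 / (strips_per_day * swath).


swath = 2*733.933*tan(0.2932153) = 443.1749 km
v = sqrt(mu/r) = 7490.1179 m/s = 7.4901 km/s
strips/day = v*86400/40075 = 7.4901*86400/40075 = 16.1484
coverage/day = strips * swath = 16.1484 * 443.1749 = 7156.5547 km
revisit = 40075 / 7156.5547 = 5.5998 days

5.5998 days


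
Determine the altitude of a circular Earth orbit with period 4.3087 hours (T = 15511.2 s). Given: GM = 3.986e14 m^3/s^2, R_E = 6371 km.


T = 15511.2 s
r = (mu*T^2/(4*pi^2))^(1/3) = (3.986e14 * 15511.2^2 / (4*pi^2))^(1/3)
r = 1.3442791e+07 m = 13442.7911 km
alt = r - R_E = 13442.7911 - 6371 = 7071.7911 km

7071.7911 km


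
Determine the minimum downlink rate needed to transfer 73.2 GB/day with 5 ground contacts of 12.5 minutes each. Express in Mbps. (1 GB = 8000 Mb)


total contact time = 5 * 12.5 * 60 = 3750.0000 s
data = 73.2 GB = 585600.0000 Mb
rate = 585600.0000 / 3750.0000 = 156.1600 Mbps

156.1600 Mbps


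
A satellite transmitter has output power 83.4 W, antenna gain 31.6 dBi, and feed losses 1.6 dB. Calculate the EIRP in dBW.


Pt = 83.4 W = 19.2117 dBW
EIRP = Pt_dBW + Gt - losses = 19.2117 + 31.6 - 1.6 = 49.2117 dBW

49.2117 dBW


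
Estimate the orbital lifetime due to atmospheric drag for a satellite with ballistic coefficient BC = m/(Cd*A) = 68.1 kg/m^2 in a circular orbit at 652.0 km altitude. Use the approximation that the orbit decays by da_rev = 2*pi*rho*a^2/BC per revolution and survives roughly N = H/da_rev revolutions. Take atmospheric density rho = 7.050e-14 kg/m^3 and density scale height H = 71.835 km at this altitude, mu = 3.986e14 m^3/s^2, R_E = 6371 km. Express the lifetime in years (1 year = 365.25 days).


a = R_E + alt = 7023.0000 km = 7.023e+06 m
da_rev = 2*pi*rho*a^2/BC = 2*pi*7.050e-14*(7.023e+06)^2/68.1 = 0.320824267 m per revolution
N = H/da_rev = 71835.0000 m / 0.320824267 m = 223907.6263 revolutions
P = 2*pi*sqrt(a^3/mu) = 5857.2697 s
lifetime = N*P = 223907.6263 * 5857.2697 = 1.3114874e+09 s = 15179.2519 days
years = 15179.2519 / 365.25 = 41.5585 years

41.5585 years


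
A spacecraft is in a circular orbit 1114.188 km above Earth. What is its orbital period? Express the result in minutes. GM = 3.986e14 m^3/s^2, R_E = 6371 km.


r = 7485.1880 km = 7.485188e+06 m
T = 2*pi*sqrt(r^3/mu) = 2*pi*sqrt(4.1938041e+20 / 3.986e14)
T = 6444.8867 s = 107.4148 min

107.4148 minutes


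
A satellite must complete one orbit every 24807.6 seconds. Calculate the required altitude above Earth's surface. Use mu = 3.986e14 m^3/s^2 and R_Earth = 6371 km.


T = 24807.6 s
r = (mu*T^2/(4*pi^2))^(1/3) = (3.986e14 * 24807.6^2 / (4*pi^2))^(1/3)
r = 1.8384381e+07 m = 18384.3813 km
alt = r - R_E = 18384.3813 - 6371 = 12013.3813 km

12013.3813 km


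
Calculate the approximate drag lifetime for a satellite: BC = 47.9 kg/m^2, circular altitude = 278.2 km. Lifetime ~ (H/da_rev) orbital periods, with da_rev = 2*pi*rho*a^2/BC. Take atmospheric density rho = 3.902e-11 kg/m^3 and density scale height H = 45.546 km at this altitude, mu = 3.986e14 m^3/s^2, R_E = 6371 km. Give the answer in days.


a = R_E + alt = 6649.2000 km = 6.6492e+06 m
da_rev = 2*pi*rho*a^2/BC = 2*pi*3.902e-11*(6.6492e+06)^2/47.9 = 226.292631 m per revolution
N = H/da_rev = 45546.0000 m / 226.292631 m = 201.2704 revolutions
P = 2*pi*sqrt(a^3/mu) = 5395.9177 s
lifetime = N*P = 201.2704 * 5395.9177 = 1.0860383e+06 s = 12.5699 days

12.5699 days


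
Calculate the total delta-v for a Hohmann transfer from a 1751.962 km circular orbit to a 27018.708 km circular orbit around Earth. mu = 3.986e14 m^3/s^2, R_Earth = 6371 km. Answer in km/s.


r1 = 8122.9620 km = 8.122962e+06 m
r2 = 33389.7080 km = 3.3389708e+07 m
dv1 = sqrt(mu/r1)*(sqrt(2*r2/(r1+r2)) - 1) = 1879.6395 m/s
dv2 = sqrt(mu/r2)*(1 - sqrt(2*r1/(r1+r2))) = 1293.6685 m/s
total dv = |dv1| + |dv2| = 1879.6395 + 1293.6685 = 3173.3081 m/s = 3.1733 km/s

3.1733 km/s


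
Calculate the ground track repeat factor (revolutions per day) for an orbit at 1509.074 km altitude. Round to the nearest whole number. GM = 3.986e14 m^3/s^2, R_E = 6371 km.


r = 7.880074e+06 m
T = 2*pi*sqrt(r^3/mu) = 6961.5615 s = 116.0260 min
revs/day = 1440 / 116.0260 = 12.4110
Rounded: 12 revolutions per day

12 revolutions per day


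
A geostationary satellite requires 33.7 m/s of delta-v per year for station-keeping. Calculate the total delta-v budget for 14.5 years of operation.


dV = rate * years = 33.7 * 14.5
dV = 488.6500 m/s

488.6500 m/s


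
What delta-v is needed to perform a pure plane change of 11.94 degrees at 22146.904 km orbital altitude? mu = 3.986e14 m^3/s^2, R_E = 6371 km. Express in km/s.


r = 28517.9040 km = 2.8517904e+07 m
V = sqrt(mu/r) = 3738.6073 m/s
di = 11.94 deg = 0.2083923 rad
dV = 2*V*sin(di/2) = 2*3738.6073*sin(0.1041962)
dV = 777.6880 m/s = 0.777688 km/s

0.7777 km/s


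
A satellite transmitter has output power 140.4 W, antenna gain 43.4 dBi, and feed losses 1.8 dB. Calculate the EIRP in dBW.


Pt = 140.4 W = 21.4737 dBW
EIRP = Pt_dBW + Gt - losses = 21.4737 + 43.4 - 1.8 = 63.0737 dBW

63.0737 dBW


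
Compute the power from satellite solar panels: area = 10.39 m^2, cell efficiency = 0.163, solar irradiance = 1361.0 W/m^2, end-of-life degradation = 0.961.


P = area * eta * S * degradation
P = 10.39 * 0.163 * 1361.0 * 0.961
P = 2215.0558 W

2215.0558 W


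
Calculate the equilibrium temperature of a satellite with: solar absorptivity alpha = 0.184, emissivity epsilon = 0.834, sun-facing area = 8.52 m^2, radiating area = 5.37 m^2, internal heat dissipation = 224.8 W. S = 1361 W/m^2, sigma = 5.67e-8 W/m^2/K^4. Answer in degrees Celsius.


Numerator = alpha*S*A_sun + Q_int = 0.184*1361*8.52 + 224.8 = 2358.4125 W
Denominator = eps*sigma*A_rad = 0.834*5.67e-8*5.37 = 2.5393549e-07 W/K^4
T^4 = 9.2874474e+09 K^4
T = 310.4374 K = 37.2874 C

37.2874 degrees Celsius


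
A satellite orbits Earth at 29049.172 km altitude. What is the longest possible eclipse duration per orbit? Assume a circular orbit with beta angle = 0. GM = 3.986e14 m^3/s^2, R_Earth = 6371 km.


r = 35420.1720 km
T = 1105.6966 min
Eclipse fraction = arcsin(R_E/r)/pi = arcsin(6371.0000/35420.1720)/pi
= arcsin(0.1798693)/pi = 0.05756747
Eclipse duration = 0.05756747 * 1105.6966 = 63.6522 min

63.6522 minutes


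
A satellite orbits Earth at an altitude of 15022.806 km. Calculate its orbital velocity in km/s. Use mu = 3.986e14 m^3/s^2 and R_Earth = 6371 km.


r = R_E + alt = 6371.0 + 15022.806 = 21393.8060 km = 2.1393806e+07 m
v = sqrt(mu/r) = sqrt(3.986e14 / 2.1393806e+07) = 4316.4292 m/s = 4.3164 km/s

4.3164 km/s


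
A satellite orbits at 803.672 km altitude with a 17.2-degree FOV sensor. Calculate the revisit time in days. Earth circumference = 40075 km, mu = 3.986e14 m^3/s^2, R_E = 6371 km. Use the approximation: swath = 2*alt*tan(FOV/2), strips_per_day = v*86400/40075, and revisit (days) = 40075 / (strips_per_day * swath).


swath = 2*803.672*tan(0.1500983) = 243.0879 km
v = sqrt(mu/r) = 7453.6264 m/s = 7.4536 km/s
strips/day = v*86400/40075 = 7.4536*86400/40075 = 16.0697
coverage/day = strips * swath = 16.0697 * 243.0879 = 3906.3506 km
revisit = 40075 / 3906.3506 = 10.2589 days

10.2589 days


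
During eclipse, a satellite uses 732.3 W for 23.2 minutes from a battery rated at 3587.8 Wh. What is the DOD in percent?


E_used = P * t / 60 = 732.3 * 23.2 / 60 = 283.1560 Wh
DOD = E_used / E_total * 100 = 283.1560 / 3587.8 * 100
DOD = 7.8922 %

7.8922 %


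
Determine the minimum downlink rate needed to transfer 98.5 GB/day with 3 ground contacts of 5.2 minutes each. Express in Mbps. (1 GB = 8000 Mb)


total contact time = 3 * 5.2 * 60 = 936.0000 s
data = 98.5 GB = 788000.0000 Mb
rate = 788000.0000 / 936.0000 = 841.8803 Mbps

841.8803 Mbps


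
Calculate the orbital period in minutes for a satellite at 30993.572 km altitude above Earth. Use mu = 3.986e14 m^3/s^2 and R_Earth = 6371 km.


r = 37364.5720 km = 3.7364572e+07 m
T = 2*pi*sqrt(r^3/mu) = 2*pi*sqrt(5.2165099e+22 / 3.986e14)
T = 71878.8697 s = 1197.9812 min

1197.9812 minutes
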